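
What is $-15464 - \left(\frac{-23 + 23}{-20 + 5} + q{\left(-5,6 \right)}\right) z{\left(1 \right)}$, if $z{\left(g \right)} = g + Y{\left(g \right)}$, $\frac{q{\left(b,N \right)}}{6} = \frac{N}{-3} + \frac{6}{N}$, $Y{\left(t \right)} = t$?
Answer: $-15452$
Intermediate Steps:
$q{\left(b,N \right)} = - 2 N + \frac{36}{N}$ ($q{\left(b,N \right)} = 6 \left(\frac{N}{-3} + \frac{6}{N}\right) = 6 \left(N \left(- \frac{1}{3}\right) + \frac{6}{N}\right) = 6 \left(- \frac{N}{3} + \frac{6}{N}\right) = 6 \left(\frac{6}{N} - \frac{N}{3}\right) = - 2 N + \frac{36}{N}$)
$z{\left(g \right)} = 2 g$ ($z{\left(g \right)} = g + g = 2 g$)
$-15464 - \left(\frac{-23 + 23}{-20 + 5} + q{\left(-5,6 \right)}\right) z{\left(1 \right)} = -15464 - \left(\frac{-23 + 23}{-20 + 5} + \left(\left(-2\right) 6 + \frac{36}{6}\right)\right) 2 \cdot 1 = -15464 - \left(\frac{0}{-15} + \left(-12 + 36 \cdot \frac{1}{6}\right)\right) 2 = -15464 - \left(0 \left(- \frac{1}{15}\right) + \left(-12 + 6\right)\right) 2 = -15464 - \left(0 - 6\right) 2 = -15464 - \left(-6\right) 2 = -15464 - -12 = -15464 + 12 = -15452$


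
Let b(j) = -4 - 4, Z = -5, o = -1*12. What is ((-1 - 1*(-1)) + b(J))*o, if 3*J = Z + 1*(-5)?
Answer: 96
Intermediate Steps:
o = -12
J = -10/3 (J = (-5 + 1*(-5))/3 = (-5 - 5)/3 = (⅓)*(-10) = -10/3 ≈ -3.3333)
b(j) = -8
((-1 - 1*(-1)) + b(J))*o = ((-1 - 1*(-1)) - 8)*(-12) = ((-1 + 1) - 8)*(-12) = (0 - 8)*(-12) = -8*(-12) = 96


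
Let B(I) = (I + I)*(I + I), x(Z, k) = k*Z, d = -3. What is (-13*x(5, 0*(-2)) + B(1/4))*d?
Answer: -3/4 ≈ -0.75000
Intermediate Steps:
x(Z, k) = Z*k
B(I) = 4*I**2 (B(I) = (2*I)*(2*I) = 4*I**2)
(-13*x(5, 0*(-2)) + B(1/4))*d = (-65*0*(-2) + 4*(1/4)**2)*(-3) = (-65*0 + 4*(1/4)**2)*(-3) = (-13*0 + 4*(1/16))*(-3) = (0 + 1/4)*(-3) = (1/4)*(-3) = -3/4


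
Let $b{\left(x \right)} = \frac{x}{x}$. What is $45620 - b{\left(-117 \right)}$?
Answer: $45619$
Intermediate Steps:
$b{\left(x \right)} = 1$
$45620 - b{\left(-117 \right)} = 45620 - 1 = 45619$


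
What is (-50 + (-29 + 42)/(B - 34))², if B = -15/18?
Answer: 110838784/43681 ≈ 2537.5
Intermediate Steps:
B = -⅚ (B = -15*1/18 = -⅚ ≈ -0.83333)
(-50 + (-29 + 42)/(B - 34))² = (-50 + (-29 + 42)/(-⅚ - 34))² = (-50 + 13/(-209/6))² = (-50 + 13*(-6/209))² = (-50 - 78/209)² = (-10528/209)² = 110838784/43681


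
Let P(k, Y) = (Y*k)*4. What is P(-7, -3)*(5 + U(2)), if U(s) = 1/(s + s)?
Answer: 441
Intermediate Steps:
U(s) = 1/(2*s)
P(k, Y) = 4*Y*k
P(-7, -3)*(5 + U(2)) = (4*(-3)*(-7))*(5 + (½)/2) = 84*(5 + (½)*(½)) = 84*(5 + ¼) = 84*(21/4) = 441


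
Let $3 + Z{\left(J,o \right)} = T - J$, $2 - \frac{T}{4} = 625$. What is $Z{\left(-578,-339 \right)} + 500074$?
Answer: $498157$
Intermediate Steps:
$T = -2492$ ($T = 8 - 2500 = -2492$)
$Z{\left(J,o \right)} = -2495 - J$ ($Z{\left(J,o \right)} = -3 - \left(2492 + J\right) = -2495 - J$)
$Z{\left(-578,-339 \right)} + 500074 = \left(-2495 - -578\right) + 500074 = \left(-2495 + 578\right) + 500074 = -1917 + 500074 = 498157$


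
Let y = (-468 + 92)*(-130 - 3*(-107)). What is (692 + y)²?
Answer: 5058623376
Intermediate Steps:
y = -71816 (y = -376*(-130 + 321) = -376*191 = -71816)
(692 + y)² = (692 - 71816)² = (-71124)² = 5058623376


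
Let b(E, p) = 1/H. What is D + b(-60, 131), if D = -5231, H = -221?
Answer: -1156052/221 ≈ -5231.0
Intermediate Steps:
b(E, p) = -1/221 (b(E, p) = 1/(-221) = -1/221)
D + b(-60, 131) = -5231 - 1/221 = -1156052/221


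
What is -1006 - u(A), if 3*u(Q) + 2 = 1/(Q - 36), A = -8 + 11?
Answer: -99527/99 ≈ -1005.3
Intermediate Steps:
A = 3
u(Q) = -⅔ + 1/(3*(-36 + Q)) (u(Q) = -⅔ + 1/(3*(Q - 36)) = -⅔ + 1/(3*(-36 + Q)))
-1006 - u(A) = -1006 - (73 - 2*3)/(3*(-36 + 3)) = -1006 - (73 - 6)/(3*(-33)) = -1006 - (-1)*67/(3*33) = -1006 - 1*(-67/99) = -1006 + 67/99 = -99527/99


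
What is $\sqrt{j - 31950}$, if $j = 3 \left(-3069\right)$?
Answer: $3 i \sqrt{4573} \approx 202.87 i$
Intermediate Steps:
$j = -9207$
$\sqrt{j - 31950} = \sqrt{-9207 - 31950} = \sqrt{-41157} = 3 i \sqrt{4573}$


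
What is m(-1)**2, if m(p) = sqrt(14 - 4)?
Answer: 10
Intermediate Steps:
m(p) = sqrt(10)
m(-1)**2 = (sqrt(10))**2 = 10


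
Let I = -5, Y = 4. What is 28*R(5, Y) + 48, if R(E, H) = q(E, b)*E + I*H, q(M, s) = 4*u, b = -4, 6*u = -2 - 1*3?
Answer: -2936/3 ≈ -978.67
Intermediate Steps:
u = -⅚ (u = (-2 - 1*3)/6 = (-2 - 3)/6 = (⅙)*(-5) = -⅚ ≈ -0.83333)
q(M, s) = -10/3 (q(M, s) = 4*(-⅚) = -10/3)
R(E, H) = -5*H - 10*E/3 (R(E, H) = -10*E/3 - 5*H = -5*H - 10*E/3)
28*R(5, Y) + 48 = 28*(-5*4 - 10/3*5) + 48 = 28*(-20 - 50/3) + 48 = 28*(-110/3) + 48 = -3080/3 + 48 = -2936/3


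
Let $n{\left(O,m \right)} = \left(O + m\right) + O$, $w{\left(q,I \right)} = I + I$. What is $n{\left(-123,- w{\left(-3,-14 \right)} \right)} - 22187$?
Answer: $-22405$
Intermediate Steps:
$w{\left(q,I \right)} = 2 I$
$n{\left(O,m \right)} = m + 2 O$
$n{\left(-123,- w{\left(-3,-14 \right)} \right)} - 22187 = \left(- 2 \left(-14\right) + 2 \left(-123\right)\right) - 22187 = \left(\left(-1\right) \left(-28\right) - 246\right) - 22187 = \left(28 - 246\right) - 22187 = -218 - 22187 = -22405$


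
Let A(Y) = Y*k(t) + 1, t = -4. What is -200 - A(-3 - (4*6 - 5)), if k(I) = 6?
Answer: -69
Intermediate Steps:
A(Y) = 1 + 6*Y (A(Y) = Y*6 + 1 = 6*Y + 1 = 1 + 6*Y)
-200 - A(-3 - (4*6 - 5)) = -200 - (1 + 6*(-3 - (4*6 - 5))) = -200 - (1 + 6*(-3 - (24 - 5))) = -200 - (1 + 6*(-3 - 1*19)) = -200 - (1 + 6*(-3 - 19)) = -200 - (1 + 6*(-22)) = -200 - (1 - 132) = -200 - 1*(-131) = -200 + 131 = -69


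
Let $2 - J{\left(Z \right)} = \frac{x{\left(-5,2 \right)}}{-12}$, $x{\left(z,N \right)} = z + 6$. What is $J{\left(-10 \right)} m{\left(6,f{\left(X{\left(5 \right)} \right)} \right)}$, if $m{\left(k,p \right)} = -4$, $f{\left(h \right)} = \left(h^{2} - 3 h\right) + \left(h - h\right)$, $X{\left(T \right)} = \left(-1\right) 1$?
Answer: $- \frac{25}{3} \approx -8.3333$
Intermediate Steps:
$x{\left(z,N \right)} = 6 + z$
$X{\left(T \right)} = -1$
$f{\left(h \right)} = h^{2} - 3 h$ ($f{\left(h \right)} = \left(h^{2} - 3 h\right) + 0 = h^{2} - 3 h$)
$J{\left(Z \right)} = \frac{25}{12}$ ($J{\left(Z \right)} = 2 - \frac{6 - 5}{-12} = 2 - 1 \left(- \frac{1}{12}\right) = 2 - - \frac{1}{12} = 2 + \frac{1}{12} = \frac{25}{12}$)
$J{\left(-10 \right)} m{\left(6,f{\left(X{\left(5 \right)} \right)} \right)} = \frac{25}{12} \left(-4\right) = - \frac{25}{3}$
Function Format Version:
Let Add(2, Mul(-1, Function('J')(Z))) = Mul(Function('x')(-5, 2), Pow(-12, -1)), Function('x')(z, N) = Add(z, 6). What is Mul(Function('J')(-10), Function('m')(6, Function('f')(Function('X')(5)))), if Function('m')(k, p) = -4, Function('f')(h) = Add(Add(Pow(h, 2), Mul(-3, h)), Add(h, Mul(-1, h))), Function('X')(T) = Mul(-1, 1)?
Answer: Rational(-25, 3) ≈ -8.3333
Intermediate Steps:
Function('x')(z, N) = Add(6, z)
Function('X')(T) = -1
Function('f')(h) = Add(Pow(h, 2), Mul(-3, h)) (Function('f')(h) = Add(Add(Pow(h, 2), Mul(-3, h)), 0) = Add(Pow(h, 2), Mul(-3, h)))
Function('J')(Z) = Rational(25, 12) (Function('J')(Z) = Add(2, Mul(-1, Mul(Add(6, -5), Pow(-12, -1)))) = Add(2, Mul(-1, Mul(1, Rational(-1, 12)))) = Add(2, Mul(-1, Rational(-1, 12))) = Add(2, Rational(1, 12)) = Rational(25, 12))
Mul(Function('J')(-10), Function('m')(6, Function('f')(Function('X')(5)))) = Mul(Rational(25, 12), -4) = Rational(-25, 3)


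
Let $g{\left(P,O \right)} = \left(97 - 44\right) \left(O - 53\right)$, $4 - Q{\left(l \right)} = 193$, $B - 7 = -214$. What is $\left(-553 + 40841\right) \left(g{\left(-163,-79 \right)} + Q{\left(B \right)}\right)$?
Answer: $-289469280$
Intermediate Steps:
$B = -207$ ($B = 7 - 214 = -207$)
$Q{\left(l \right)} = -189$ ($Q{\left(l \right)} = 4 - 193 = -189$)
$g{\left(P,O \right)} = -2809 + 53 O$ ($g{\left(P,O \right)} = 53 \left(-53 + O\right) = -2809 + 53 O$)
$\left(-553 + 40841\right) \left(g{\left(-163,-79 \right)} + Q{\left(B \right)}\right) = \left(-553 + 40841\right) \left(\left(-2809 + 53 \left(-79\right)\right) - 189\right) = 40288 \left(\left(-2809 - 4187\right) - 189\right) = 40288 \left(-6996 - 189\right) = 40288 \left(-7185\right) = -289469280$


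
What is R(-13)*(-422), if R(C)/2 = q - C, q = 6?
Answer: -16036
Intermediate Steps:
R(C) = 12 - 2*C (R(C) = 2*(6 - C) = 12 - 2*C)
R(-13)*(-422) = (12 - 2*(-13))*(-422) = (12 + 26)*(-422) = 38*(-422) = -16036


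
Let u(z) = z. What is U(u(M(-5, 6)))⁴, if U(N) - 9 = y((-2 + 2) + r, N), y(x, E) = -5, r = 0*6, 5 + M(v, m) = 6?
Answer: 256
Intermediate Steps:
M(v, m) = 1 (M(v, m) = -5 + 6 = 1)
r = 0
U(N) = 4 (U(N) = 9 - 5 = 4)
U(u(M(-5, 6)))⁴ = 4⁴ = 256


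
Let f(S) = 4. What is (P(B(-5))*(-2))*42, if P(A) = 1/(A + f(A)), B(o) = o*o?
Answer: -84/29 ≈ -2.8966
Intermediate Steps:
B(o) = o²
P(A) = 1/(4 + A) (P(A) = 1/(A + 4) = 1/(4 + A))
(P(B(-5))*(-2))*42 = (-2/(4 + (-5)²))*42 = (-2/(4 + 25))*42 = (-2/29)*42 = ((1/29)*(-2))*42 = -2/29*42 = -84/29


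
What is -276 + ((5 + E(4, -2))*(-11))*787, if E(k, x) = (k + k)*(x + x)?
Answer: 233463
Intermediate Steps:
E(k, x) = 4*k*x (E(k, x) = (2*k)*(2*x) = 4*k*x)
-276 + ((5 + E(4, -2))*(-11))*787 = -276 + ((5 + 4*4*(-2))*(-11))*787 = -276 + ((5 - 32)*(-11))*787 = -276 - 27*(-11)*787 = -276 + 297*787 = -276 + 233739 = 233463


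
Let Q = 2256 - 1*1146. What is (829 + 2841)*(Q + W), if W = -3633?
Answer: -9259410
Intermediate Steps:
Q = 1110 (Q = 2256 - 1146 = 1110)
(829 + 2841)*(Q + W) = (829 + 2841)*(1110 - 3633) = 3670*(-2523) = -9259410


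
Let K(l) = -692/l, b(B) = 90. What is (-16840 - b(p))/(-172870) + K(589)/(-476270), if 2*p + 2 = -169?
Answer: 237468726197/2424700809805 ≈ 0.097937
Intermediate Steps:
p = -171/2 (p = -1 + (1/2)*(-169) = -1 - 169/2 = -171/2 ≈ -85.500)
(-16840 - b(p))/(-172870) + K(589)/(-476270) = (-16840 - 1*90)/(-172870) - 692/589/(-476270) = (-16840 - 90)*(-1/172870) - 692*1/589*(-1/476270) = -16930*(-1/172870) - 692/589*(-1/476270) = 1693/17287 + 346/140261515 = 237468726197/2424700809805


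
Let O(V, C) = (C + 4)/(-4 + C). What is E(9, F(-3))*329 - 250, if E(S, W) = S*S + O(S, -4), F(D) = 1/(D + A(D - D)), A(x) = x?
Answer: 26399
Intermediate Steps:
O(V, C) = (4 + C)/(-4 + C)
F(D) = 1/D (F(D) = 1/(D + (D - D)) = 1/(D + 0) = 1/D)
E(S, W) = S² (E(S, W) = S*S + (4 - 4)/(-4 - 4) = S² + 0/(-8) = S² - ⅛*0 = S² + 0 = S²)
E(9, F(-3))*329 - 250 = 9²*329 - 250 = 81*329 - 250 = 26649 - 250 = 26399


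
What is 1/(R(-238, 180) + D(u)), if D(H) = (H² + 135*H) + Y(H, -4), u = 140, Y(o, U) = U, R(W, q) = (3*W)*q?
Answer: -1/90024 ≈ -1.1108e-5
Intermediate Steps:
R(W, q) = 3*W*q
D(H) = -4 + H² + 135*H (D(H) = (H² + 135*H) - 4 = -4 + H² + 135*H)
1/(R(-238, 180) + D(u)) = 1/(3*(-238)*180 + (-4 + 140² + 135*140)) = 1/(-128520 + (-4 + 19600 + 18900)) = 1/(-128520 + 38496) = 1/(-90024) = -1/90024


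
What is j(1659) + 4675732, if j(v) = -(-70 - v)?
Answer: 4677461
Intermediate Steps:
j(v) = 70 + v
j(1659) + 4675732 = (70 + 1659) + 4675732 = 1729 + 4675732 = 4677461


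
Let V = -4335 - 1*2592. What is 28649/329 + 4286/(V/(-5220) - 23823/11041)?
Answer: -26632604468161/5250297479 ≈ -5072.6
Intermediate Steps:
V = -6927 (V = -4335 - 2592 = -6927)
28649/329 + 4286/(V/(-5220) - 23823/11041) = 28649/329 + 4286/(-6927/(-5220) - 23823/11041) = 28649*(1/329) + 4286/(-6927*(-1/5220) - 23823*1/11041) = 28649/329 + 4286/(2309/1740 - 23823/11041) = 28649/329 + 4286/(-15958351/19211340) = 28649/329 + 4286*(-19211340/15958351) = 28649/329 - 82339803240/15958351 = -26632604468161/5250297479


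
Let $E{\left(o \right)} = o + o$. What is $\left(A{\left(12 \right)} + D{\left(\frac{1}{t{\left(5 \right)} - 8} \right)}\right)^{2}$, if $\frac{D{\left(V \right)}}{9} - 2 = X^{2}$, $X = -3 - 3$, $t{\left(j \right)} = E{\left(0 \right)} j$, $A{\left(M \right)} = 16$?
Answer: $128164$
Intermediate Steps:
$E{\left(o \right)} = 2 o$
$t{\left(j \right)} = 0$ ($t{\left(j \right)} = 2 \cdot 0 j = 0 j = 0$)
$X = -6$
$D{\left(V \right)} = 342$ ($D{\left(V \right)} = 18 + 9 \left(-6\right)^{2} = 18 + 9 \cdot 36 = 18 + 324 = 342$)
$\left(A{\left(12 \right)} + D{\left(\frac{1}{t{\left(5 \right)} - 8} \right)}\right)^{2} = \left(16 + 342\right)^{2} = 358^{2} = 128164$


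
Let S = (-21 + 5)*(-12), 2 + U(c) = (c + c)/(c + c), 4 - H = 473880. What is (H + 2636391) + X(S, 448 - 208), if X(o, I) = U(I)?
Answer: 2162514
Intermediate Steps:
H = -473876 (H = 4 - 1*473880 = 4 - 473880 = -473876)
U(c) = -1 (U(c) = -2 + (c + c)/(c + c) = -2 + (2*c)/((2*c)) = -2 + (2*c)*(1/(2*c)) = -2 + 1 = -1)
S = 192 (S = -16*(-12) = 192)
X(o, I) = -1
(H + 2636391) + X(S, 448 - 208) = (-473876 + 2636391) - 1 = 2162515 - 1 = 2162514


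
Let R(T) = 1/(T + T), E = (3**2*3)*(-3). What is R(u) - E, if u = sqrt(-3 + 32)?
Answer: 81 + sqrt(29)/58 ≈ 81.093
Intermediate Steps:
E = -81 (E = (9*3)*(-3) = 27*(-3) = -81)
u = sqrt(29) ≈ 5.3852
R(T) = 1/(2*T)
R(u) - E = 1/(2*(sqrt(29))) - 1*(-81) = (sqrt(29)/29)/2 + 81 = sqrt(29)/58 + 81 = 81 + sqrt(29)/58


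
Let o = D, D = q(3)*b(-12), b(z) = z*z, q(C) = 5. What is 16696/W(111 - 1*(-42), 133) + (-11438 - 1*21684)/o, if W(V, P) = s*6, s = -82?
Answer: -1179881/14760 ≈ -79.938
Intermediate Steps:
b(z) = z**2
D = 720 (D = 5*(-12)**2 = 5*144 = 720)
o = 720
W(V, P) = -492 (W(V, P) = -82*6 = -492)
16696/W(111 - 1*(-42), 133) + (-11438 - 1*21684)/o = 16696/(-492) + (-11438 - 1*21684)/720 = 16696*(-1/492) + (-11438 - 21684)*(1/720) = -4174/123 - 33122*1/720 = -4174/123 - 16561/360 = -1179881/14760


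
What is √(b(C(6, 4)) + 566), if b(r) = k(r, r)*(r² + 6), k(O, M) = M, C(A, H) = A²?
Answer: √47438 ≈ 217.80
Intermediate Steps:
b(r) = r*(6 + r²) (b(r) = r*(r² + 6) = r*(6 + r²))
√(b(C(6, 4)) + 566) = √(6²*(6 + (6²)²) + 566) = √(36*(6 + 36²) + 566) = √(36*(6 + 1296) + 566) = √(36*1302 + 566) = √(46872 + 566) = √47438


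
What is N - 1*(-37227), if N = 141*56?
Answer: 45123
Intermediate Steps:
N = 7896
N - 1*(-37227) = 7896 - 1*(-37227) = 7896 + 37227 = 45123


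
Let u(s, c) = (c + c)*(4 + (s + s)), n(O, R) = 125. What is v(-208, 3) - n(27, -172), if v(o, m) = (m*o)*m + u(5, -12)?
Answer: -2333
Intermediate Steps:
u(s, c) = 2*c*(4 + 2*s) (u(s, c) = (2*c)*(4 + 2*s) = 2*c*(4 + 2*s))
v(o, m) = -336 + o*m² (v(o, m) = (m*o)*m + 4*(-12)*(2 + 5) = o*m² + 4*(-12)*7 = o*m² - 336 = -336 + o*m²)
v(-208, 3) - n(27, -172) = (-336 - 208*3²) - 1*125 = (-336 - 208*9) - 125 = (-336 - 1872) - 125 = -2208 - 125 = -2333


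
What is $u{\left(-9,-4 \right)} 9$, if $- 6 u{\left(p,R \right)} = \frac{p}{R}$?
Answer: $- \frac{27}{8} \approx -3.375$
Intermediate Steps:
$u{\left(p,R \right)} = - \frac{p}{6 R}$ ($u{\left(p,R \right)} = - \frac{p \frac{1}{R}}{6} = - \frac{p}{6 R}$)
$u{\left(-9,-4 \right)} 9 = \left(- \frac{1}{6}\right) \left(-9\right) \frac{1}{-4} \cdot 9 = \left(- \frac{1}{6}\right) \left(-9\right) \left(- \frac{1}{4}\right) 9 = \left(- \frac{3}{8}\right) 9 = - \frac{27}{8}$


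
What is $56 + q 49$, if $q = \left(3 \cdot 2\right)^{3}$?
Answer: $10640$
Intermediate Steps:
$q = 216$ ($q = 6^{3} = 216$)
$56 + q 49 = 56 + 216 \cdot 49 = 56 + 10584 = 10640$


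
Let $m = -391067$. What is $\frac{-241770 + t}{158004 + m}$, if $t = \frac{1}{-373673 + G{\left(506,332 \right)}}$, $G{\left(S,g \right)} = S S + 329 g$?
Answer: $\frac{2033043931}{1959826767} \approx 1.0374$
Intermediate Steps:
$G{\left(S,g \right)} = S^{2} + 329 g$
$t = - \frac{1}{8409}$ ($t = \frac{1}{-373673 + \left(506^{2} + 329 \cdot 332\right)} = \frac{1}{-373673 + \left(256036 + 109228\right)} = \frac{1}{-373673 + 365264} = \frac{1}{-8409} = - \frac{1}{8409} \approx -0.00011892$)
$\frac{-241770 + t}{158004 + m} = \frac{-241770 - \frac{1}{8409}}{158004 - 391067} = - \frac{2033043931}{8409 \left(-233063\right)} = \left(- \frac{2033043931}{8409}\right) \left(- \frac{1}{233063}\right) = \frac{2033043931}{1959826767}$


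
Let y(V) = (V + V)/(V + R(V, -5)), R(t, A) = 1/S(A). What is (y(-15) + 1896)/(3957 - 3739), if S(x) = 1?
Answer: 13287/1526 ≈ 8.7071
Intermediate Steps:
R(t, A) = 1 (R(t, A) = 1/1 = 1)
y(V) = 2*V/(1 + V) (y(V) = (V + V)/(V + 1) = (2*V)/(1 + V) = 2*V/(1 + V))
(y(-15) + 1896)/(3957 - 3739) = (2*(-15)/(1 - 15) + 1896)/(3957 - 3739) = (2*(-15)/(-14) + 1896)/218 = (2*(-15)*(-1/14) + 1896)*(1/218) = (15/7 + 1896)*(1/218) = (13287/7)*(1/218) = 13287/1526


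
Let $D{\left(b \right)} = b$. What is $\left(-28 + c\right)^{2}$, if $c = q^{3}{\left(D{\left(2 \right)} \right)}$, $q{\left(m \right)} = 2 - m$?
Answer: $784$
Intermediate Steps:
$c = 0$ ($c = \left(2 - 2\right)^{3} = 0^{3} = 0$)
$\left(-28 + c\right)^{2} = \left(-28 + 0\right)^{2} = \left(-28\right)^{2} = 784$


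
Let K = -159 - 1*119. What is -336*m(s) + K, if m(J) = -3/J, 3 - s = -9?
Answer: -194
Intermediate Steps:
s = 12 (s = 3 - 1*(-9) = 3 + 9 = 12)
K = -278 (K = -159 - 119 = -278)
-336*m(s) + K = -(-1008)/12 - 278 = -336*(-1/4) - 278 = 84 - 278 = -194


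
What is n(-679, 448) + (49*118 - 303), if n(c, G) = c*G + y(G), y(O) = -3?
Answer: -298716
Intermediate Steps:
n(c, G) = -3 + G*c (n(c, G) = c*G - 3 = G*c - 3 = -3 + G*c)
n(-679, 448) + (49*118 - 303) = (-3 + 448*(-679)) + (49*118 - 303) = (-3 - 304192) + (5782 - 303) = -304195 + 5479 = -298716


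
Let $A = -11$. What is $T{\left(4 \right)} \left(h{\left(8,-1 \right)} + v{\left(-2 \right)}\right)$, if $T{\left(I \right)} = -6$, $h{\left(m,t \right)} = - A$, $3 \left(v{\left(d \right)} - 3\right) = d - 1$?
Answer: $-78$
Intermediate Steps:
$v{\left(d \right)} = \frac{8}{3} + \frac{d}{3}$ ($v{\left(d \right)} = 3 + \frac{d - 1}{3} = 3 + \frac{-1 + d}{3} = 3 + \left(- \frac{1}{3} + \frac{d}{3}\right) = \frac{8}{3} + \frac{d}{3}$)
$h{\left(m,t \right)} = 11$ ($h{\left(m,t \right)} = \left(-1\right) \left(-11\right) = 11$)
$T{\left(4 \right)} \left(h{\left(8,-1 \right)} + v{\left(-2 \right)}\right) = - 6 \left(11 + \left(\frac{8}{3} + \frac{1}{3} \left(-2\right)\right)\right) = - 6 \left(11 + \left(\frac{8}{3} - \frac{2}{3}\right)\right) = - 6 \left(11 + 2\right) = \left(-6\right) 13 = -78$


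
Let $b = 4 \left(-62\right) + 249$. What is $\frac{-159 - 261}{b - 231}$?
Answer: $\frac{42}{23} \approx 1.8261$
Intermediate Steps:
$b = 1$ ($b = -248 + 249 = 1$)
$\frac{-159 - 261}{b - 231} = \frac{-159 - 261}{1 - 231} = - \frac{420}{-230} = \left(-420\right) \left(- \frac{1}{230}\right) = \frac{42}{23}$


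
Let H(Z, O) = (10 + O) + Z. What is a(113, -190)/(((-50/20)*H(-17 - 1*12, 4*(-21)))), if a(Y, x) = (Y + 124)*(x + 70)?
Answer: -11376/103 ≈ -110.45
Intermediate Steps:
H(Z, O) = 10 + O + Z
a(Y, x) = (70 + x)*(124 + Y) (a(Y, x) = (124 + Y)*(70 + x) = (70 + x)*(124 + Y))
a(113, -190)/(((-50/20)*H(-17 - 1*12, 4*(-21)))) = (8680 + 70*113 + 124*(-190) + 113*(-190))/(((-50/20)*(10 + 4*(-21) + (-17 - 1*12)))) = (8680 + 7910 - 23560 - 21470)/(((-50*1/20)*(10 - 84 + (-17 - 12)))) = -28440*(-2/(5*(10 - 84 - 29))) = -28440/((-5/2*(-103))) = -28440/515/2 = -28440*2/515 = -11376/103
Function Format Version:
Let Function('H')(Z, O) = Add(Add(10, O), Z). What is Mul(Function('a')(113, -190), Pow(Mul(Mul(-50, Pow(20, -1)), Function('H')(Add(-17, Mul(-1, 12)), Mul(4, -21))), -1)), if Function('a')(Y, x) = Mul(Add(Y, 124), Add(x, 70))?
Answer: Rational(-11376, 103) ≈ -110.45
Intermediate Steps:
Function('H')(Z, O) = Add(10, O, Z)
Function('a')(Y, x) = Mul(Add(70, x), Add(124, Y)) (Function('a')(Y, x) = Mul(Add(124, Y), Add(70, x)) = Mul(Add(70, x), Add(124, Y)))
Mul(Function('a')(113, -190), Pow(Mul(Mul(-50, Pow(20, -1)), Function('H')(Add(-17, Mul(-1, 12)), Mul(4, -21))), -1)) = Mul(Add(8680, Mul(70, 113), Mul(124, -190), Mul(113, -190)), Pow(Mul(Mul(-50, Pow(20, -1)), Add(10, Mul(4, -21), Add(-17, Mul(-1, 12)))), -1)) = Mul(Add(8680, 7910, -23560, -21470), Pow(Mul(Mul(-50, Rational(1, 20)), Add(10, -84, Add(-17, -12))), -1)) = Mul(-28440, Pow(Mul(Rational(-5, 2), Add(10, -84, -29)), -1)) = Mul(-28440, Pow(Mul(Rational(-5, 2), -103), -1)) = Mul(-28440, Pow(Rational(515, 2), -1)) = Mul(-28440, Rational(2, 515)) = Rational(-11376, 103)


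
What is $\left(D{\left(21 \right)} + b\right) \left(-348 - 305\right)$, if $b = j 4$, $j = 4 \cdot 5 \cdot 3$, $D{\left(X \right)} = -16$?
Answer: $-146272$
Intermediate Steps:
$j = 60$ ($j = 20 \cdot 3 = 60$)
$b = 240$ ($b = 60 \cdot 4 = 240$)
$\left(D{\left(21 \right)} + b\right) \left(-348 - 305\right) = \left(-16 + 240\right) \left(-348 - 305\right) = 224 \left(-653\right) = -146272$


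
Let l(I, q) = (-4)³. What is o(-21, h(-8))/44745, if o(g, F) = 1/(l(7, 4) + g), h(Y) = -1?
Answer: -1/3803325 ≈ -2.6293e-7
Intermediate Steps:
l(I, q) = -64
o(g, F) = 1/(-64 + g)
o(-21, h(-8))/44745 = 1/(-64 - 21*44745) = (1/44745)/(-85) = -1/85*1/44745 = -1/3803325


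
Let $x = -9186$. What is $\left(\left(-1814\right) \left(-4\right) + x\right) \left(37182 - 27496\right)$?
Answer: $-18693980$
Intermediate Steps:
$\left(\left(-1814\right) \left(-4\right) + x\right) \left(37182 - 27496\right) = \left(\left(-1814\right) \left(-4\right) - 9186\right) \left(37182 - 27496\right) = \left(7256 - 9186\right) 9686 = \left(-1930\right) 9686 = -18693980$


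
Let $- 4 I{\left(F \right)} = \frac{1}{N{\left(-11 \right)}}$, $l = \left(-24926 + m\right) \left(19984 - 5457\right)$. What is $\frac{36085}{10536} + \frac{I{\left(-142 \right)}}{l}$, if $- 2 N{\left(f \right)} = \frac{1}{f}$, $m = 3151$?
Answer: $\frac{11414603019073}{3332804677800} \approx 3.4249$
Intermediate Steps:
$N{\left(f \right)} = - \frac{1}{2 f}$
$l = -316325425$ ($l = \left(-24926 + 3151\right) \left(19984 - 5457\right) = \left(-21775\right) 14527 = -316325425$)
$I{\left(F \right)} = - \frac{11}{2}$ ($I{\left(F \right)} = - \frac{1}{4 \left(- \frac{1}{2 \left(-11\right)}\right)} = - \frac{1}{4 \left(\left(- \frac{1}{2}\right) \left(- \frac{1}{11}\right)\right)} = - \frac{\frac{1}{\frac{1}{22}}}{4} = \left(- \frac{1}{4}\right) 22 = - \frac{11}{2}$)
$\frac{36085}{10536} + \frac{I{\left(-142 \right)}}{l} = \frac{36085}{10536} - \frac{11}{2 \left(-316325425\right)} = 36085 \cdot \frac{1}{10536} - - \frac{11}{632650850} = \frac{36085}{10536} + \frac{11}{632650850} = \frac{11414603019073}{3332804677800}$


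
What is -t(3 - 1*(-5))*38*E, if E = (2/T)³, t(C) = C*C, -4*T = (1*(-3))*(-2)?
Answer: 155648/27 ≈ 5764.7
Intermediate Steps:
T = -3/2 (T = -1*(-3)*(-2)/4 = -(-3)*(-2)/4 = -¼*6 = -3/2 ≈ -1.5000)
t(C) = C²
E = -64/27 (E = (2/(-3/2))³ = (2*(-⅔))³ = (-4/3)³ = -64/27 ≈ -2.3704)
-t(3 - 1*(-5))*38*E = -(3 - 1*(-5))²*38*(-64)/27 = -(3 + 5)²*38*(-64)/27 = -8²*38*(-64)/27 = -64*38*(-64)/27 = -2432*(-64)/27 = -1*(-155648/27) = 155648/27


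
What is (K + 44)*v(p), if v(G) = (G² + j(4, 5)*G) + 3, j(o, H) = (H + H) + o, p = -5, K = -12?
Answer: -1344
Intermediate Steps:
j(o, H) = o + 2*H (j(o, H) = 2*H + o = o + 2*H)
v(G) = 3 + G² + 14*G (v(G) = (G² + (4 + 2*5)*G) + 3 = (G² + (4 + 10)*G) + 3 = (G² + 14*G) + 3 = 3 + G² + 14*G)
(K + 44)*v(p) = (-12 + 44)*(3 + (-5)² + 14*(-5)) = 32*(3 + 25 - 70) = 32*(-42) = -1344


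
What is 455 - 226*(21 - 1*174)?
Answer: 35033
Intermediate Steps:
455 - 226*(21 - 1*174) = 455 - 226*(21 - 174) = 455 - 226*(-153) = 455 + 34578 = 35033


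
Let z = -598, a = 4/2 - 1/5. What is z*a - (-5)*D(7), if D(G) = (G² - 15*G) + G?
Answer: -6607/5 ≈ -1321.4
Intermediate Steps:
D(G) = G² - 14*G
a = 9/5 (a = 4*(½) - 1*⅕ = 2 - ⅕ = 9/5 ≈ 1.8000)
z*a - (-5)*D(7) = -598*9/5 - (-5)*7*(-14 + 7) = -5382/5 - (-5)*7*(-7) = -5382/5 - (-5)*(-49) = -5382/5 - 1*245 = -5382/5 - 245 = -6607/5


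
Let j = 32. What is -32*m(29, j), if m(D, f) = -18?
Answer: 576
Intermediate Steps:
-32*m(29, j) = -32*(-18) = 576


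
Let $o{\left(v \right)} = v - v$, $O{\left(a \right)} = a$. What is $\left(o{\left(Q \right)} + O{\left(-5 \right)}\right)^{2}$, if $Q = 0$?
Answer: $25$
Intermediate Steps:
$o{\left(v \right)} = 0$
$\left(o{\left(Q \right)} + O{\left(-5 \right)}\right)^{2} = \left(0 - 5\right)^{2} = \left(-5\right)^{2} = 25$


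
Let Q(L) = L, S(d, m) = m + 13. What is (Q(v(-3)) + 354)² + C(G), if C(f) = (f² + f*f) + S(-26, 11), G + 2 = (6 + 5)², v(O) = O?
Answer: 151547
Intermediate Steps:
S(d, m) = 13 + m
G = 119 (G = -2 + (6 + 5)² = -2 + 11² = -2 + 121 = 119)
C(f) = 24 + 2*f² (C(f) = (f² + f*f) + (13 + 11) = (f² + f²) + 24 = 2*f² + 24 = 24 + 2*f²)
(Q(v(-3)) + 354)² + C(G) = (-3 + 354)² + (24 + 2*119²) = 351² + (24 + 2*14161) = 123201 + (24 + 28322) = 123201 + 28346 = 151547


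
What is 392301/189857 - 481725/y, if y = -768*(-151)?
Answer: -15321500319/7339112192 ≈ -2.0877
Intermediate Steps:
y = 115968
392301/189857 - 481725/y = 392301/189857 - 481725/115968 = 392301*(1/189857) - 481725*1/115968 = 392301/189857 - 160575/38656 = -15321500319/7339112192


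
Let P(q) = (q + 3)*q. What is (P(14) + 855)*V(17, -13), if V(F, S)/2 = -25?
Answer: -54650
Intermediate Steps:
P(q) = q*(3 + q) (P(q) = (3 + q)*q = q*(3 + q))
V(F, S) = -50 (V(F, S) = 2*(-25) = -50)
(P(14) + 855)*V(17, -13) = (14*(3 + 14) + 855)*(-50) = (14*17 + 855)*(-50) = (238 + 855)*(-50) = 1093*(-50) = -54650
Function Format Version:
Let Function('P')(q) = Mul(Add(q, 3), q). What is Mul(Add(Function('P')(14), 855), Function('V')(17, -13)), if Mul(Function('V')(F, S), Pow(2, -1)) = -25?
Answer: -54650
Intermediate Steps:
Function('P')(q) = Mul(q, Add(3, q)) (Function('P')(q) = Mul(Add(3, q), q) = Mul(q, Add(3, q)))
Function('V')(F, S) = -50 (Function('V')(F, S) = Mul(2, -25) = -50)
Mul(Add(Function('P')(14), 855), Function('V')(17, -13)) = Mul(Add(Mul(14, Add(3, 14)), 855), -50) = Mul(Add(Mul(14, 17), 855), -50) = Mul(Add(238, 855), -50) = Mul(1093, -50) = -54650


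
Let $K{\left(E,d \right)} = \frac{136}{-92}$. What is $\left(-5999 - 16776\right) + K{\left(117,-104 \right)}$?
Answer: $- \frac{523859}{23} \approx -22776.0$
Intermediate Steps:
$K{\left(E,d \right)} = - \frac{34}{23}$ ($K{\left(E,d \right)} = 136 \left(- \frac{1}{92}\right) = - \frac{34}{23}$)
$\left(-5999 - 16776\right) + K{\left(117,-104 \right)} = \left(-5999 - 16776\right) - \frac{34}{23} = -22775 - \frac{34}{23} = - \frac{523859}{23}$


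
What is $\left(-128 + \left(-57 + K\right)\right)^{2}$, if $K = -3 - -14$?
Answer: $30276$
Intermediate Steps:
$K = 11$ ($K = -3 + 14 = 11$)
$\left(-128 + \left(-57 + K\right)\right)^{2} = \left(-128 + \left(-57 + 11\right)\right)^{2} = \left(-128 - 46\right)^{2} = \left(-174\right)^{2} = 30276$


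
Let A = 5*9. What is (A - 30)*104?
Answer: 1560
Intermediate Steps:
A = 45
(A - 30)*104 = (45 - 30)*104 = 15*104 = 1560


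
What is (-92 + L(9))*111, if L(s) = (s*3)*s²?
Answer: 232545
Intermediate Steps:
L(s) = 3*s³ (L(s) = (3*s)*s² = 3*s³)
(-92 + L(9))*111 = (-92 + 3*9³)*111 = (-92 + 3*729)*111 = (-92 + 2187)*111 = 2095*111 = 232545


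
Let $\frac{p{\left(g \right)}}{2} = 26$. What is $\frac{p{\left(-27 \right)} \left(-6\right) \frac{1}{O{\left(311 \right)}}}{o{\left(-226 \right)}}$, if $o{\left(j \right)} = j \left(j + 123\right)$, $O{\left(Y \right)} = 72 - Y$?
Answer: $\frac{156}{2781721} \approx 5.608 \cdot 10^{-5}$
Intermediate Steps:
$p{\left(g \right)} = 52$ ($p{\left(g \right)} = 2 \cdot 26 = 52$)
$o{\left(j \right)} = j \left(123 + j\right)$
$\frac{p{\left(-27 \right)} \left(-6\right) \frac{1}{O{\left(311 \right)}}}{o{\left(-226 \right)}} = \frac{52 \left(-6\right) \frac{1}{72 - 311}}{\left(-226\right) \left(123 - 226\right)} = \frac{\left(-312\right) \frac{1}{72 - 311}}{\left(-226\right) \left(-103\right)} = \frac{\left(-312\right) \frac{1}{-239}}{23278} = \left(-312\right) \left(- \frac{1}{239}\right) \frac{1}{23278} = \frac{312}{239} \cdot \frac{1}{23278} = \frac{156}{2781721}$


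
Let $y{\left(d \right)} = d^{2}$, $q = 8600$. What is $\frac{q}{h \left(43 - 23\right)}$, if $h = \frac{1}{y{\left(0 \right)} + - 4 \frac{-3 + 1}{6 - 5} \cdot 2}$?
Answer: $6880$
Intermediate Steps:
$h = \frac{1}{16}$ ($h = \frac{1}{0^{2} + - 4 \frac{-3 + 1}{6 - 5} \cdot 2} = \frac{1}{0 + - 4 \left(- \frac{2}{1}\right) 2} = \frac{1}{0 + - 4 \left(\left(-2\right) 1\right) 2} = \frac{1}{0 + \left(-4\right) \left(-2\right) 2} = \frac{1}{0 + 8 \cdot 2} = \frac{1}{0 + 16} = \frac{1}{16} \approx 0.0625$)
$\frac{q}{h \left(43 - 23\right)} = \frac{8600}{\frac{1}{16} \left(43 - 23\right)} = \frac{8600}{\frac{1}{16} \cdot 20} = \frac{8600}{\frac{5}{4}} = 8600 \cdot \frac{4}{5} = 6880$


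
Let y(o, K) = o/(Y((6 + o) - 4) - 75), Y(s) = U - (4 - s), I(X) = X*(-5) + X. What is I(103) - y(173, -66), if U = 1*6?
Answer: -42197/102 ≈ -413.70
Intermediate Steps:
U = 6
I(X) = -4*X (I(X) = -5*X + X = -4*X)
Y(s) = 2 + s (Y(s) = 6 - (4 - s) = 6 + (-4 + s) = 2 + s)
y(o, K) = o/(-71 + o) (y(o, K) = o/((2 + ((6 + o) - 4)) - 75) = o/((2 + (2 + o)) - 75) = o/((4 + o) - 75) = o/(-71 + o))
I(103) - y(173, -66) = -4*103 - 173/(-71 + 173) = -412 - 173/102 = -42197/102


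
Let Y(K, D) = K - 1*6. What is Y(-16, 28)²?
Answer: 484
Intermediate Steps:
Y(K, D) = -6 + K (Y(K, D) = K - 6 = -6 + K)
Y(-16, 28)² = (-6 - 16)² = (-22)² = 484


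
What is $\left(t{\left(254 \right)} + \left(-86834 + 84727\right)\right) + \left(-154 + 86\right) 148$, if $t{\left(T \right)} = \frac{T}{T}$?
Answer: $-12170$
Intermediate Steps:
$t{\left(T \right)} = 1$
$\left(t{\left(254 \right)} + \left(-86834 + 84727\right)\right) + \left(-154 + 86\right) 148 = \left(1 + \left(-86834 + 84727\right)\right) + \left(-154 + 86\right) 148 = \left(1 - 2107\right) - 10064 = -2106 - 10064 = -12170$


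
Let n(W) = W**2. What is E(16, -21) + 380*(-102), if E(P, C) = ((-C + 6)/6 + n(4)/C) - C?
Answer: -1626881/42 ≈ -38735.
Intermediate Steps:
E(P, C) = 1 + 16/C - 7*C/6 (E(P, C) = ((-C + 6)/6 + 4**2/C) - C = ((6 - C)*(1/6) + 16/C) - C = ((1 - C/6) + 16/C) - C = (1 + 16/C - C/6) - C = 1 + 16/C - 7*C/6)
E(16, -21) + 380*(-102) = (1 + 16/(-21) - 7/6*(-21)) + 380*(-102) = (1 + 16*(-1/21) + 49/2) - 38760 = (1 - 16/21 + 49/2) - 38760 = 1039/42 - 38760 = -1626881/42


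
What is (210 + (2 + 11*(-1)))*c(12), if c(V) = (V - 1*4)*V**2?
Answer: 231552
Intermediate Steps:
c(V) = V**2*(-4 + V) (c(V) = (V - 4)*V**2 = (-4 + V)*V**2 = V**2*(-4 + V))
(210 + (2 + 11*(-1)))*c(12) = (210 + (2 + 11*(-1)))*(12**2*(-4 + 12)) = (210 + (2 - 11))*(144*8) = (210 - 9)*1152 = 201*1152 = 231552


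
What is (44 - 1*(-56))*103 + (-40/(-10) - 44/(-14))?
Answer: 72150/7 ≈ 10307.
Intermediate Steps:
(44 - 1*(-56))*103 + (-40/(-10) - 44/(-14)) = (44 + 56)*103 + (-40*(-1/10) - 44*(-1/14)) = 100*103 + (4 + 22/7) = 10300 + 50/7 = 72150/7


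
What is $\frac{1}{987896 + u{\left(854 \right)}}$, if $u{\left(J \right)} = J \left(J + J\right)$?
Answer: $\frac{1}{2446528} \approx 4.0874 \cdot 10^{-7}$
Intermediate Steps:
$u{\left(J \right)} = 2 J^{2}$ ($u{\left(J \right)} = J 2 J = 2 J^{2}$)
$\frac{1}{987896 + u{\left(854 \right)}} = \frac{1}{987896 + 2 \cdot 854^{2}} = \frac{1}{987896 + 2 \cdot 729316} = \frac{1}{987896 + 1458632} = \frac{1}{2446528}$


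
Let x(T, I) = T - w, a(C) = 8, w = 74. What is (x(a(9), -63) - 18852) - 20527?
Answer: -39445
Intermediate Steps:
x(T, I) = -74 + T (x(T, I) = T - 1*74 = T - 74 = -74 + T)
(x(a(9), -63) - 18852) - 20527 = ((-74 + 8) - 18852) - 20527 = (-66 - 18852) - 20527 = -18918 - 20527 = -39445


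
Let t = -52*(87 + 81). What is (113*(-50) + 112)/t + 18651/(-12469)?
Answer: -1203613/1396528 ≈ -0.86186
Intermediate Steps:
t = -8736 (t = -52*168 = -8736)
(113*(-50) + 112)/t + 18651/(-12469) = (113*(-50) + 112)/(-8736) + 18651/(-12469) = (-5650 + 112)*(-1/8736) + 18651*(-1/12469) = -5538*(-1/8736) - 18651/12469 = 71/112 - 18651/12469 = -1203613/1396528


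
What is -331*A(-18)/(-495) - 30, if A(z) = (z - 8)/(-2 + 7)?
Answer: -82856/2475 ≈ -33.477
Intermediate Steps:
A(z) = -8/5 + z/5 (A(z) = (-8 + z)/5 = (-8 + z)*(⅕) = -8/5 + z/5)
-331*A(-18)/(-495) - 30 = -331*(-8/5 + (⅕)*(-18))/(-495) - 30 = -331*(-8/5 - 18/5)*(-1)/495 - 30 = -(-8606)*(-1)/(5*495) - 30 = -331*26/2475 - 30 = -8606/2475 - 30 = -82856/2475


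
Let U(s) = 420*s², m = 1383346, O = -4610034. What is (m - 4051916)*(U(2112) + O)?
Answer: -4987072840442220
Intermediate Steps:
(m - 4051916)*(U(2112) + O) = (1383346 - 4051916)*(420*2112² - 4610034) = -2668570*(420*4460544 - 4610034) = -2668570*(1873428480 - 4610034) = -2668570*1868818446 = -4987072840442220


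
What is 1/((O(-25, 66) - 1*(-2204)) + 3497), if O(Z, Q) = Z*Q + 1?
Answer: 1/4052 ≈ 0.00024679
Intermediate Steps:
O(Z, Q) = 1 + Q*Z (O(Z, Q) = Q*Z + 1 = 1 + Q*Z)
1/((O(-25, 66) - 1*(-2204)) + 3497) = 1/(((1 + 66*(-25)) - 1*(-2204)) + 3497) = 1/(((1 - 1650) + 2204) + 3497) = 1/((-1649 + 2204) + 3497) = 1/(555 + 3497) = 1/4052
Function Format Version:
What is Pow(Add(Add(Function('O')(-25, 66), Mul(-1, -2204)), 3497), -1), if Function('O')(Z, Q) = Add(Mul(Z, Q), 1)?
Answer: Rational(1, 4052) ≈ 0.00024679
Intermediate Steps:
Function('O')(Z, Q) = Add(1, Mul(Q, Z)) (Function('O')(Z, Q) = Add(Mul(Q, Z), 1) = Add(1, Mul(Q, Z)))
Pow(Add(Add(Function('O')(-25, 66), Mul(-1, -2204)), 3497), -1) = Pow(Add(Add(Add(1, Mul(66, -25)), Mul(-1, -2204)), 3497), -1) = Pow(Add(Add(Add(1, -1650), 2204), 3497), -1) = Pow(Add(Add(-1649, 2204), 3497), -1) = Pow(Add(555, 3497), -1) = Pow(4052, -1) = Rational(1, 4052)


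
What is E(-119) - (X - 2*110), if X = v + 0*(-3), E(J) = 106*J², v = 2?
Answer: 1501284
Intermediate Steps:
X = 2 (X = 2 + 0*(-3) = 2 + 0 = 2)
E(-119) - (X - 2*110) = 106*(-119)² - (2 - 2*110) = 106*14161 - (2 - 220) = 1501066 - 1*(-218) = 1501066 + 218 = 1501284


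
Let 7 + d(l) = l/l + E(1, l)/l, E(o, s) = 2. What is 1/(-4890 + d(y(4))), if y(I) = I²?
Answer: -8/39167 ≈ -0.00020425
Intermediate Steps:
d(l) = -6 + 2/l (d(l) = -7 + (l/l + 2/l) = -7 + (1 + 2/l) = -6 + 2/l)
1/(-4890 + d(y(4))) = 1/(-4890 + (-6 + 2/(4²))) = 1/(-4890 + (-6 + 2/16)) = 1/(-4890 + (-6 + 2*(1/16))) = 1/(-4890 + (-6 + ⅛)) = 1/(-4890 - 47/8) = 1/(-39167/8) = -8/39167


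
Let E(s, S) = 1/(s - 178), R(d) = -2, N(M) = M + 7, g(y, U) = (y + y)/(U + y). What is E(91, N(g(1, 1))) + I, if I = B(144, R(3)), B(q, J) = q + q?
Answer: 25055/87 ≈ 287.99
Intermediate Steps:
g(y, U) = 2*y/(U + y) (g(y, U) = (2*y)/(U + y) = 2*y/(U + y))
N(M) = 7 + M
B(q, J) = 2*q
E(s, S) = 1/(-178 + s)
I = 288 (I = 2*144 = 288)
E(91, N(g(1, 1))) + I = 1/(-178 + 91) + 288 = 1/(-87) + 288 = -1/87 + 288 = 25055/87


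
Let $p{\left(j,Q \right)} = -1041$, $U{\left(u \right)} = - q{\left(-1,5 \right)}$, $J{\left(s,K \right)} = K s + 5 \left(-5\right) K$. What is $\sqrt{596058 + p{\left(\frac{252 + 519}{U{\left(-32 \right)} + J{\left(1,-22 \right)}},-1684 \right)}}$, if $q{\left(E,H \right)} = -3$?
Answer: $3 \sqrt{66113} \approx 771.37$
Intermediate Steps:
$J{\left(s,K \right)} = - 25 K + K s$ ($J{\left(s,K \right)} = K s - 25 K = - 25 K + K s$)
$U{\left(u \right)} = 3$ ($U{\left(u \right)} = \left(-1\right) \left(-3\right) = 3$)
$\sqrt{596058 + p{\left(\frac{252 + 519}{U{\left(-32 \right)} + J{\left(1,-22 \right)}},-1684 \right)}} = \sqrt{596058 - 1041} = \sqrt{595017} = 3 \sqrt{66113}$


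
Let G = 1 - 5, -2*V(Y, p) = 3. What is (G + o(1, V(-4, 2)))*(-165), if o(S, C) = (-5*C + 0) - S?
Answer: -825/2 ≈ -412.50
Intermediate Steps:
V(Y, p) = -3/2 (V(Y, p) = -½*3 = -3/2)
G = -4
o(S, C) = -S - 5*C (o(S, C) = -5*C - S = -S - 5*C)
(G + o(1, V(-4, 2)))*(-165) = (-4 + (-1*1 - 5*(-3/2)))*(-165) = (-4 + (-1 + 15/2))*(-165) = (-4 + 13/2)*(-165) = (5/2)*(-165) = -825/2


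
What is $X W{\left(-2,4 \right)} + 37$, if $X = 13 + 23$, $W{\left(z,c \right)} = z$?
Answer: $-35$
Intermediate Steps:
$X = 36$
$X W{\left(-2,4 \right)} + 37 = 36 \left(-2\right) + 37 = -72 + 37 = -35$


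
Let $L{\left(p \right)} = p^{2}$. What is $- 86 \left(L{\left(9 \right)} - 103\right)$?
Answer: $1892$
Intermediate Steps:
$- 86 \left(L{\left(9 \right)} - 103\right) = - 86 \left(9^{2} - 103\right) = - 86 \left(81 - 103\right) = \left(-86\right) \left(-22\right) = 1892$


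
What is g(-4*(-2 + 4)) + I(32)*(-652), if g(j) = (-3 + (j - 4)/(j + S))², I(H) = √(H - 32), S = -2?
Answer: 81/25 ≈ 3.2400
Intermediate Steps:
I(H) = √(-32 + H)
g(j) = (-3 + (-4 + j)/(-2 + j))² (g(j) = (-3 + (j - 4)/(j - 2))² = (-3 + (-4 + j)/(-2 + j))²)
g(-4*(-2 + 4)) + I(32)*(-652) = 4*(-1 - 4*(-2 + 4))²/(-2 - 4*(-2 + 4))² + √(-32 + 32)*(-652) = 4*(-1 - 4*2)²/(-2 - 4*2)² + √0*(-652) = 4*(-1 - 8)²/(-2 - 8)² + 0*(-652) = 4*(-9)²/(-10)² + 0 = 4*81*(1/100) + 0 = 81/25 + 0 = 81/25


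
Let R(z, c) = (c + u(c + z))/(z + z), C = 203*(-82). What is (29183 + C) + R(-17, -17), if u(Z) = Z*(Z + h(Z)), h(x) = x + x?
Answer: 24871/2 ≈ 12436.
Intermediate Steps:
h(x) = 2*x
u(Z) = 3*Z**2 (u(Z) = Z*(Z + 2*Z) = Z*(3*Z) = 3*Z**2)
C = -16646
R(z, c) = (c + 3*(c + z)**2)/(2*z) (R(z, c) = (c + 3*(c + z)**2)/(z + z) = (c + 3*(c + z)**2)/((2*z)) = (c + 3*(c + z)**2)*(1/(2*z)) = (c + 3*(c + z)**2)/(2*z))
(29183 + C) + R(-17, -17) = (29183 - 16646) + (1/2)*(-17 + 3*(-17 - 17)**2)/(-17) = 12537 + (1/2)*(-1/17)*(-17 + 3*(-34)**2) = 12537 + (1/2)*(-1/17)*(-17 + 3*1156) = 12537 + (1/2)*(-1/17)*(-17 + 3468) = 12537 + (1/2)*(-1/17)*3451 = 12537 - 203/2 = 24871/2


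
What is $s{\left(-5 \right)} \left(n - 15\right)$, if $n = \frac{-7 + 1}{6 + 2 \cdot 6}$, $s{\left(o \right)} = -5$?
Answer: $\frac{230}{3} \approx 76.667$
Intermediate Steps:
$n = - \frac{1}{3}$ ($n = - \frac{6}{6 + 12} = - \frac{6}{18} = \left(-6\right) \frac{1}{18} = - \frac{1}{3} \approx -0.33333$)
$s{\left(-5 \right)} \left(n - 15\right) = - 5 \left(- \frac{1}{3} - 15\right) = \left(-5\right) \left(- \frac{46}{3}\right) = \frac{230}{3}$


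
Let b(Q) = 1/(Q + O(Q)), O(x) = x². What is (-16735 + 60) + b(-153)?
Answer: -387793799/23256 ≈ -16675.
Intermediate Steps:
b(Q) = 1/(Q + Q²)
(-16735 + 60) + b(-153) = (-16735 + 60) + 1/((-153)*(1 - 153)) = -16675 - 1/153/(-152) = -16675 - 1/153*(-1/152) = -16675 + 1/23256 = -387793799/23256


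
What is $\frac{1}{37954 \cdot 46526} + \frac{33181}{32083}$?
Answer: $\frac{58592596016607}{56653695095732} \approx 1.0342$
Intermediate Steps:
$\frac{1}{37954 \cdot 46526} + \frac{33181}{32083} = \frac{1}{37954} \cdot \frac{1}{46526} + 33181 \cdot \frac{1}{32083} = \frac{1}{1765847804} + \frac{33181}{32083} = \frac{58592596016607}{56653695095732}$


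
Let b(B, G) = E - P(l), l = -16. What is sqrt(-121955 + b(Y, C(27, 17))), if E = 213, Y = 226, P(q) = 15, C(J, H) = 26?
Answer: I*sqrt(121757) ≈ 348.94*I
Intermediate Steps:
b(B, G) = 198 (b(B, G) = 213 - 1*15 = 213 - 15 = 198)
sqrt(-121955 + b(Y, C(27, 17))) = sqrt(-121955 + 198) = sqrt(-121757) = I*sqrt(121757)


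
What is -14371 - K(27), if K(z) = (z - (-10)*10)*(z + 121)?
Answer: -33167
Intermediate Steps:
K(z) = (100 + z)*(121 + z) (K(z) = (z - 10*(-10))*(121 + z) = (z + 100)*(121 + z) = (100 + z)*(121 + z))
-14371 - K(27) = -14371 - (12100 + 27² + 221*27) = -14371 - (12100 + 729 + 5967) = -14371 - 1*18796 = -14371 - 18796 = -33167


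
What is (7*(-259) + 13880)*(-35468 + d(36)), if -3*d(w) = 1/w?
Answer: -46223186515/108 ≈ -4.2799e+8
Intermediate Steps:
d(w) = -1/(3*w)
(7*(-259) + 13880)*(-35468 + d(36)) = (7*(-259) + 13880)*(-35468 - ⅓/36) = (-1813 + 13880)*(-35468 - ⅓*1/36) = 12067*(-35468 - 1/108) = 12067*(-3830545/108) = -46223186515/108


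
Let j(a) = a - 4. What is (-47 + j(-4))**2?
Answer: 3025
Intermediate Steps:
j(a) = -4 + a
(-47 + j(-4))**2 = (-47 + (-4 - 4))**2 = (-47 - 8)**2 = (-55)**2 = 3025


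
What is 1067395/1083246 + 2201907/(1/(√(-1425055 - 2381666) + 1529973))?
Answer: 3649302233100074101/1083246 + 6605721*I*√422969 ≈ 3.3689e+12 + 4.2961e+9*I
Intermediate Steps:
1067395/1083246 + 2201907/(1/(√(-1425055 - 2381666) + 1529973)) = 1067395*(1/1083246) + 2201907/(1/(√(-3806721) + 1529973)) = 1067395/1083246 + 2201907/(1/(3*I*√422969 + 1529973)) = 1067395/1083246 + 2201907/(1/(1529973 + 3*I*√422969)) = 1067395/1083246 + 2201907*(1529973 + 3*I*√422969) = 1067395/1083246 + (3368858258511 + 6605721*I*√422969) = 3649302233100074101/1083246 + 6605721*I*√422969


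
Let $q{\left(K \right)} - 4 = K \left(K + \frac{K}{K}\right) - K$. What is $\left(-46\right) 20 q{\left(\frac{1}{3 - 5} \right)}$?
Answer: $-3910$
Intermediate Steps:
$q{\left(K \right)} = 4 - K + K \left(1 + K\right)$ ($q{\left(K \right)} = 4 + \left(K \left(K + \frac{K}{K}\right) - K\right) = 4 + \left(K \left(K + 1\right) - K\right) = 4 + \left(K \left(1 + K\right) - K\right) = 4 + \left(- K + K \left(1 + K\right)\right) = 4 - K + K \left(1 + K\right)$)
$\left(-46\right) 20 q{\left(\frac{1}{3 - 5} \right)} = \left(-46\right) 20 \left(4 + \left(\frac{1}{3 - 5}\right)^{2}\right) = - 920 \left(4 + \left(\frac{1}{-2}\right)^{2}\right) = - 920 \left(4 + \left(- \frac{1}{2}\right)^{2}\right) = - 920 \left(4 + \frac{1}{4}\right) = \left(-920\right) \frac{17}{4} = -3910$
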